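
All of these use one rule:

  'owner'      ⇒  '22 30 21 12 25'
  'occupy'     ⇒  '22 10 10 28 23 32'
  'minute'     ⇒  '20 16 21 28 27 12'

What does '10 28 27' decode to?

o is letter #15 and maps to 22: an offset of 7. The number is (letter's place in the alphabet, a=1) + 7.
Reversing it on 10 28 27: 10→(10−7)÷1=3=c, 28→(28−7)÷1=21=u, 27→(27−7)÷1=20=t.

cut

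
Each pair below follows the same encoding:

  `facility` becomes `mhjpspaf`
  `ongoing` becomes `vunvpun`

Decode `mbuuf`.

funny

Every letter moves 7 places later in the alphabet, wrapping around z→a.
Undoing it on mbuuf: m−7=f, b−7=u, u−7=n, u−7=n, f−7=y.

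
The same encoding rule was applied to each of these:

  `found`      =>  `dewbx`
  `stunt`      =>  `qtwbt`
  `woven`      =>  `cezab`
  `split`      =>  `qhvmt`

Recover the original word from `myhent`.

import

Each letter's alphabet position (a=0..z=25) is mapped through 3·x+14 mod 26 — an affine cipher.
Undoing it on myhent: m(12)→9·(12−14)≡8=i; y(24)→9·(24−14)≡12=m; h(7)→9·(7−14)≡15=p; e(4)→9·(4−14)≡14=o; n(13)→9·(13−14)≡17=r; t(19)→9·(19−14)≡19=t (all mod 26).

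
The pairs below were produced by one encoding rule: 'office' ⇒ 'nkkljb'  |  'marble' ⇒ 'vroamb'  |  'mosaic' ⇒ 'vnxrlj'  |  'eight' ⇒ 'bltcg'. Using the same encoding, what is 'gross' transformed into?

This is an affine cipher: with a=0,…,z=25, each position x becomes (9x+17) mod 26.
On gross: g(6)→9·6+17≡19=t; r(17)→9·17+17≡14=o; o(14)→9·14+17≡13=n; s(18)→9·18+17≡23=x; s(18)→9·18+17≡23=x (all mod 26).

tonxx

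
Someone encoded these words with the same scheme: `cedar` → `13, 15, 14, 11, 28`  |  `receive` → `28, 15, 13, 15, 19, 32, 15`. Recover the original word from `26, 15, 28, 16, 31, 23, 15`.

perfume

c is letter #3 and maps to 13: an offset of 10. Letters become their 1-based position plus 10 (so a→11, b→12, …).
Undoing it on 26, 15, 28, 16, 31, 23, 15: 26→(26−10)÷1=16=p, 15→(15−10)÷1=5=e, 28→(28−10)÷1=18=r, 16→(16−10)÷1=6=f, 31→(31−10)÷1=21=u, 23→(23−10)÷1=13=m, 15→(15−10)÷1=5=e.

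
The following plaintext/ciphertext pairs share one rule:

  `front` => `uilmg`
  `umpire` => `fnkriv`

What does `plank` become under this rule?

Each pair mirrors across the alphabet (f↔u, r↔i, o↔l): positions sum to 25. Each letter is replaced by its mirror in the alphabet: a↔z, b↔y, c↔x, and so on (the Atbash cipher).
Applying it to plank: p↔k, l↔o, a↔z, n↔m, k↔p.

kozmp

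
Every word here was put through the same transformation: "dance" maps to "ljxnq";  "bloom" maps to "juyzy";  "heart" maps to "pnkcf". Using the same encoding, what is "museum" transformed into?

udcpgz

Letter i (0-indexed) is shifted by i+8, so successive shifts are 8, 9, 10, ….
For museum: m+8=u, u+9=d, s+10=c, e+11=p, u+12=g, m+13=z.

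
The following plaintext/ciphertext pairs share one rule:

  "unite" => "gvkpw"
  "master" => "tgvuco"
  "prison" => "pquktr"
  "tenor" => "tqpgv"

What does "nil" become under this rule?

nkp

The output letters match the input read backwards, each shifted +2: unite reversed is etinu. Two steps: reverse the string, then apply a Caesar shift of +2.
For nil: reverse → lin; then shift: l+2=n, i+2=k, n+2=p.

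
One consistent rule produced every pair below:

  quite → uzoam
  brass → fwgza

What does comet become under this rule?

gtslb

In quite: q→u is +4, u→z is +5, i→o is +6, t→a is +7 — the shift increases by 1 each position. Letter i (0-indexed) is shifted by i+4, so successive shifts are 4, 5, 6, ….
On comet: c+4=g, o+5=t, m+6=s, e+7=l, t+8=b.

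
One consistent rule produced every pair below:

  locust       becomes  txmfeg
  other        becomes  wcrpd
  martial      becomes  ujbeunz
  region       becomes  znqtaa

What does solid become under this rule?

In locust: l→t is +8, o→x is +9, c→m is +10, u→f is +11 — the shift increases by 1 each position. Letter i (0-indexed) is shifted by i+8, so successive shifts are 8, 9, 10, ….
Applying it to solid: s+8=a, o+9=x, l+10=v, i+11=t, d+12=p.

axvtp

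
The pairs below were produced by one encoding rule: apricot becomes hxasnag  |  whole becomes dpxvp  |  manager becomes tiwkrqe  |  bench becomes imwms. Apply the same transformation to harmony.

Each letter shifts forward by (position + 7), i.e. 7, 8, 9, … — the shift grows by one for each successive letter.
On harmony: h+7=o, a+8=i, r+9=a, m+10=w, o+11=z, n+12=z, y+13=l.

oiawzzl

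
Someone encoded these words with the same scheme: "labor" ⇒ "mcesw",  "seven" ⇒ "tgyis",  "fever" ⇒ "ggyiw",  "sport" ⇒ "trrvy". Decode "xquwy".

Each letter shifts forward by (position + 1), i.e. 1, 2, 3, … — the shift grows by one for each successive letter.
Decoding xquwy: x−1=w, q−2=o, u−3=r, w−4=s, y−5=t.

worst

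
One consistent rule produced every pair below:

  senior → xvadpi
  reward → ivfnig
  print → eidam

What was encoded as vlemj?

This is an affine cipher: with a=0,…,z=25, each position x becomes (15x+13) mod 26.
Reversing it on vlemj: v(21)→7·(21−13)≡4=e; l(11)→7·(11−13)≡12=m; e(4)→7·(4−13)≡15=p; m(12)→7·(12−13)≡19=t; j(9)→7·(9−13)≡24=y (all mod 26).

empty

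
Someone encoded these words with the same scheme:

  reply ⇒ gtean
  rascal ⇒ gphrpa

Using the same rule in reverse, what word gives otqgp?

zebra

Compare letters: r→g is +15, e→t is +15, p→e is +15 — a constant shift. This is a Caesar cipher with shift 15.
Reversing it on otqgp: o−15=z, t−15=e, q−15=b, g−15=r, p−15=a.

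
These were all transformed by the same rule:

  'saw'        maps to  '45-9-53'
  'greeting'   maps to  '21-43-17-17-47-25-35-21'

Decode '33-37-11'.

The formula is n = 2×(alphabet index, a=1) + 7.
Reversing it on 33-37-11: 33→(33−7)÷2=13=m, 37→(37−7)÷2=15=o, 11→(11−7)÷2=2=b.

mob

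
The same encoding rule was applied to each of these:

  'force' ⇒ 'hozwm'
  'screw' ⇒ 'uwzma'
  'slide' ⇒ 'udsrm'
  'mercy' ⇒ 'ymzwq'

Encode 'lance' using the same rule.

f(5)→h(7) and o(14)→o(14) fit y≡21x+6 (mod 26); the inverse of 21 mod 26 is 5. Each letter's alphabet position (a=0..z=25) is mapped through 21·x+6 mod 26 — an affine cipher.
Applying it to lance: l(11)→21·11+6≡3=d; a(0)→21·0+6≡6=g; n(13)→21·13+6≡19=t; c(2)→21·2+6≡22=w; e(4)→21·4+6≡12=m (all mod 26).

dgtwm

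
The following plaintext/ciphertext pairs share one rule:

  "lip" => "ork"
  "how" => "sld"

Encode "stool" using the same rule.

Each letter is replaced by its mirror in the alphabet: a↔z, b↔y, c↔x, and so on (the Atbash cipher).
Applying it to stool: s↔h, t↔g, o↔l, o↔l, l↔o.

hgllo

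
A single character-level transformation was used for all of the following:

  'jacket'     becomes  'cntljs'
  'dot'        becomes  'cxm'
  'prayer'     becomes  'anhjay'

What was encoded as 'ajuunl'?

cellar

The output letters match the input read backwards, each shifted +9: jacket reversed is tekcaj. The word is reversed, then every letter is shifted forward by 9.
Undoing it on ajuunl: shift back: a−9=r, j−9=a, u−9=l, u−9=l, n−9=e, l−9=c → rallec; then reverse → cellar.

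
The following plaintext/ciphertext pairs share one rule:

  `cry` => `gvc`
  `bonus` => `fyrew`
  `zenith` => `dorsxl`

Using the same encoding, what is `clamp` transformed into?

The shift depends on letter class: consonant c→g is +4, but vowel o→y is +10. Vowels shift forward by 10 and consonants shift forward by 4.
For clamp: c(cons)+4=g, l(cons)+4=p, a(vowel)+10=k, m(cons)+4=q, p(cons)+4=t.

gpkqt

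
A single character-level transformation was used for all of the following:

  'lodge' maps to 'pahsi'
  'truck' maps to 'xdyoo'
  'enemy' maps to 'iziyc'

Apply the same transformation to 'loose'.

pasei

Shifts by position in lodge: pos 0: l→p (+4), pos 1: o→a (+12), pos 2: d→h (+4), pos 3: g→s (+12) — repeating every 2. A repeating key of period 2 is used — shifts +4, +12 over and over.
Applying it to loose: l+4=p, o+12=a, o+4=s, s+12=e, e+4=i.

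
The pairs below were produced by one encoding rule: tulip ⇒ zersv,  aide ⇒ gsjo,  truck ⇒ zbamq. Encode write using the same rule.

Shifts by position in tulip: pos 0: t→z (+6), pos 1: u→e (+10), pos 2: l→r (+6), pos 3: i→s (+10) — repeating every 2. It's a Vigenère-style cipher with numeric key [6,10]: position i shifts by key[i mod 2].
For write: w+6=c, r+10=b, i+6=o, t+10=d, e+6=k.

cbodk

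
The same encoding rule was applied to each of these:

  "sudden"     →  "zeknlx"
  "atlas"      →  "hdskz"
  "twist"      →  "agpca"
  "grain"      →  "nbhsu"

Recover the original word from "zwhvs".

Shifts by position in sudden: pos 0: s→z (+7), pos 1: u→e (+10), pos 2: d→k (+7), pos 3: d→n (+10) — repeating every 2. It's a Vigenère-style cipher with numeric key [7,10]: position i shifts by key[i mod 2].
Undoing it on zwhvs: z−7=s, w−10=m, h−7=a, v−10=l, s−7=l.

small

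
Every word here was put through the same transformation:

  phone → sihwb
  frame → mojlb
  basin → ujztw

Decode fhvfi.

couch

p(15)→s(18) and h(7)→i(8) fit y≡11x+9 (mod 26); the inverse of 11 mod 26 is 19. Each letter's alphabet position (a=0..z=25) is mapped through 11·x+9 mod 26 — an affine cipher.
Reversing it on fhvfi: f(5)→19·(5−9)≡2=c; h(7)→19·(7−9)≡14=o; v(21)→19·(21−9)≡20=u; f(5)→19·(5−9)≡2=c; i(8)→19·(8−9)≡7=h (all mod 26).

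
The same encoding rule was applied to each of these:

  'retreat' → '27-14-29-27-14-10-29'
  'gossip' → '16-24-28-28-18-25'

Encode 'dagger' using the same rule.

13-10-16-16-14-27

r is letter #18 and maps to 27: an offset of 9. Each letter is replaced by its alphabet position (a=1..z=26) + 9.
For dagger: d=4→13, a=1→10, g=7→16, g=7→16, e=5→14, r=18→27.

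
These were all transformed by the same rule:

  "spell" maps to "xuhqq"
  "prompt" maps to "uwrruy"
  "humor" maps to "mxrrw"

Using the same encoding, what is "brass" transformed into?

gwdxx

The shift depends on letter class: consonant s→x is +5, but vowel e→h is +3. The rule splits by letter class: vowels +3, consonants +5.
On brass: b(cons)+5=g, r(cons)+5=w, a(vowel)+3=d, s(cons)+5=x, s(cons)+5=x.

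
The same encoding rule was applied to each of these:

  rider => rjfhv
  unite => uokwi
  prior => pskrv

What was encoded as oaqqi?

In rider: r→r is +0, i→j is +1, d→f is +2, e→h is +3 — the shift increases by 1 each position. The shift increases by 1 at each position, starting from +0: 0, 1, 2, ….
Undoing it on oaqqi: o−0=o, a−1=z, q−2=o, q−3=n, i−4=e.

ozone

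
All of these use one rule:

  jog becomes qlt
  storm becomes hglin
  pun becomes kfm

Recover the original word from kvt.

Each pair mirrors across the alphabet (j↔q, o↔l, g↔t): positions sum to 25. Each letter is replaced by its mirror in the alphabet: a↔z, b↔y, c↔x, and so on (the Atbash cipher).
Reversing it on kvt: k↔p, v↔e, t↔g.

peg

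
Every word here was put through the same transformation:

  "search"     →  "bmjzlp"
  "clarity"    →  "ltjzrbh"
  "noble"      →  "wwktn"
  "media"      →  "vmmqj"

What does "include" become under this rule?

rvltdln

Shifts by position in search: pos 0: s→b (+9), pos 1: e→m (+8), pos 2: a→j (+9), pos 3: r→z (+8) — repeating every 2. The shifts repeat in a cycle of length 2: positions 0,1,… shift by +9, +8, then the pattern repeats.
On include: i+9=r, n+8=v, c+9=l, l+8=t, u+9=d, d+8=l, e+9=n.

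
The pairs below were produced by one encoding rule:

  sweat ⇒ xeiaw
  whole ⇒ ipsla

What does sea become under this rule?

eiw

The output letters match the input read backwards, each shifted +4: sweat reversed is taews. Read the word backwards and shift each letter +4.
For sea: reverse → aes; then shift: a+4=e, e+4=i, s+4=w.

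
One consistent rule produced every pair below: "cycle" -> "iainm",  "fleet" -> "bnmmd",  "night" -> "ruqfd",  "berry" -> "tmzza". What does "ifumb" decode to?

Each letter's alphabet position (a=0..z=25) is mapped through 15·x+4 mod 26 — an affine cipher.
Reversing it on ifumb: i(8)→7·(8−4)≡2=c; f(5)→7·(5−4)≡7=h; u(20)→7·(20−4)≡8=i; m(12)→7·(12−4)≡4=e; b(1)→7·(1−4)≡5=f (all mod 26).

chief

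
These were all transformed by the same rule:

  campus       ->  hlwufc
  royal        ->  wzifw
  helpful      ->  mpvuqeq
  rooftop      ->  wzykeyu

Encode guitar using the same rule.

Shifts by position in campus: pos 0: c→h (+5), pos 1: a→l (+11), pos 2: m→w (+10), pos 3: p→u (+5), pos 4: u→f (+11), pos 5: s→c (+10) — repeating every 3. The shifts repeat in a cycle of length 3: positions 0,1,… shift by +5, +11, +10, then the pattern repeats.
On guitar: g+5=l, u+11=f, i+10=s, t+5=y, a+11=l, r+10=b.

lfsylb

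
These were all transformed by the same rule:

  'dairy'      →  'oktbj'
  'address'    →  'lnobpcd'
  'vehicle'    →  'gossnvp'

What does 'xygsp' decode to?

movie

Shifts by position in dairy: pos 0: d→o (+11), pos 1: a→k (+10), pos 2: i→t (+11), pos 3: r→b (+10) — repeating every 2. A repeating key of period 2 is used — shifts +11, +10 over and over.
Undoing it on xygsp: x−11=m, y−10=o, g−11=v, s−10=i, p−11=e.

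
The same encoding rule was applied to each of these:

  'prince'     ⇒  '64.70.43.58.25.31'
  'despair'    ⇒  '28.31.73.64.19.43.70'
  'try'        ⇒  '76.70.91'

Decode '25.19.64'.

p(#16)→64 and r(#18)→70: differences scale by 3, so n = 3·pos + 16. Each letter becomes 3×(its alphabet position, a=1..z=26) + 16.
Undoing it on 25.19.64: 25→(25−16)÷3=3=c, 19→(19−16)÷3=1=a, 64→(64−16)÷3=16=p.

cap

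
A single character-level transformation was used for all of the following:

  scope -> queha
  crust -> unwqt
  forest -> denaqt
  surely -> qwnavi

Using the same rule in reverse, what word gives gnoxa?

grade

Treating letters as 0–25, the rule is x ↦ 3x + 14 (mod 26).
Decoding gnoxa: g(6)→9·(6−14)≡6=g; n(13)→9·(13−14)≡17=r; o(14)→9·(14−14)≡0=a; x(23)→9·(23−14)≡3=d; a(0)→9·(0−14)≡4=e (all mod 26).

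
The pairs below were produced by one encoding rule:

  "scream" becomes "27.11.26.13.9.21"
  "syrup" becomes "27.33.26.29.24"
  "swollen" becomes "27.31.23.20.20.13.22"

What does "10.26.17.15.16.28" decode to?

s is letter #19 and maps to 27: an offset of 8. The number is (letter's place in the alphabet, a=1) + 8.
Decoding 10.26.17.15.16.28: 10→(10−8)÷1=2=b, 26→(26−8)÷1=18=r, 17→(17−8)÷1=9=i, 15→(15−8)÷1=7=g, 16→(16−8)÷1=8=h, 28→(28−8)÷1=20=t.

bright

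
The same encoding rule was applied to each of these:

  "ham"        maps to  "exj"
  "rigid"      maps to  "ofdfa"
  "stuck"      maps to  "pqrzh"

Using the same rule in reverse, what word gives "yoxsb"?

Every letter moves 23 places later in the alphabet, wrapping around z→a.
Decoding yoxsb: y−23=b, o−23=r, x−23=a, s−23=v, b−23=e.

brave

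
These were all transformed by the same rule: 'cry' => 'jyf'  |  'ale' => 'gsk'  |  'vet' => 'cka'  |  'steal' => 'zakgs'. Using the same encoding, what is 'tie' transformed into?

aok

The shift depends on letter class: consonant c→j is +7, but vowel a→g is +6. The rule splits by letter class: vowels +6, consonants +7.
On tie: t(cons)+7=a, i(vowel)+6=o, e(vowel)+6=k.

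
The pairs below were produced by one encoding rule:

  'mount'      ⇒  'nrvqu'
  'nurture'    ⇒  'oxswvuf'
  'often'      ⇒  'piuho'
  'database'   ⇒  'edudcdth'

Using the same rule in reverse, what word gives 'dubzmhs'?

crawler

Shifts by position in mount: pos 0: m→n (+1), pos 1: o→r (+3), pos 2: u→v (+1), pos 3: n→q (+3) — repeating every 2. It's a Vigenère-style cipher with numeric key [1,3]: position i shifts by key[i mod 2].
Decoding dubzmhs: d−1=c, u−3=r, b−1=a, z−3=w, m−1=l, h−3=e, s−1=r.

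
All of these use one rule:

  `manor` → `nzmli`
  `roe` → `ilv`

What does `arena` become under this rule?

zivmz

Each letter is replaced by its mirror in the alphabet: a↔z, b↔y, c↔x, and so on (the Atbash cipher).
On arena: a↔z, r↔i, e↔v, n↔m, a↔z.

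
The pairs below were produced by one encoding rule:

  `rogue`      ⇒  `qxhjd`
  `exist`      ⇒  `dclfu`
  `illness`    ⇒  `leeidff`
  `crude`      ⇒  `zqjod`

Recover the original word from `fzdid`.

scene

r(17)→q(16) and o(14)→x(23) fit y≡15x+21 (mod 26); the inverse of 15 mod 26 is 7. Each letter's alphabet position (a=0..z=25) is mapped through 15·x+21 mod 26 — an affine cipher.
Reversing it on fzdid: f(5)→7·(5−21)≡18=s; z(25)→7·(25−21)≡2=c; d(3)→7·(3−21)≡4=e; i(8)→7·(8−21)≡13=n; d(3)→7·(3−21)≡4=e (all mod 26).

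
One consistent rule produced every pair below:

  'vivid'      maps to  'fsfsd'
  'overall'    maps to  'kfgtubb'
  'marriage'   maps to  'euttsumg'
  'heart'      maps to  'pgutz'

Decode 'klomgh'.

v(21)→f(5) and i(8)→s(18) fit y≡3x+20 (mod 26); the inverse of 3 mod 26 is 9. This is an affine cipher: with a=0,…,z=25, each position x becomes (3x+20) mod 26.
Reversing it on klomgh: k(10)→9·(10−20)≡14=o; l(11)→9·(11−20)≡23=x; o(14)→9·(14−20)≡24=y; m(12)→9·(12−20)≡6=g; g(6)→9·(6−20)≡4=e; h(7)→9·(7−20)≡13=n (all mod 26).

oxygen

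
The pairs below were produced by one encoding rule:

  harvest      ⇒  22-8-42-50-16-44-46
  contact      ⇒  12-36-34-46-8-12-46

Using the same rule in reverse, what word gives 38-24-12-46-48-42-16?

h(#8)→22 and a(#1)→8: differences scale by 2, so n = 2·pos + 6. Each letter becomes 2×(its alphabet position, a=1..z=26) + 6.
Undoing it on 38-24-12-46-48-42-16: 38→(38−6)÷2=16=p, 24→(24−6)÷2=9=i, 12→(12−6)÷2=3=c, 46→(46−6)÷2=20=t, 48→(48−6)÷2=21=u, 42→(42−6)÷2=18=r, 16→(16−6)÷2=5=e.

picture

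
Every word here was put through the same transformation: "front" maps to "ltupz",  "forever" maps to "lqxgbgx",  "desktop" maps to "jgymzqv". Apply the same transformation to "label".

Shifts by position in front: pos 0: f→l (+6), pos 1: r→t (+2), pos 2: o→u (+6), pos 3: n→p (+2) — repeating every 2. The shifts repeat in a cycle of length 2: positions 0,1,… shift by +6, +2, then the pattern repeats.
Applying it to label: l+6=r, a+2=c, b+6=h, e+2=g, l+6=r.

rchgr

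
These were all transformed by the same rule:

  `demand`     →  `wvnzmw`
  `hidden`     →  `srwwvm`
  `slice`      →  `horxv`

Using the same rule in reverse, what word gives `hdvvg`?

sweet

Each pair mirrors across the alphabet (d↔w, e↔v, m↔n): positions sum to 25. Each letter is replaced by its mirror in the alphabet: a↔z, b↔y, c↔x, and so on (the Atbash cipher).
Decoding hdvvg: h↔s, d↔w, v↔e, v↔e, g↔t.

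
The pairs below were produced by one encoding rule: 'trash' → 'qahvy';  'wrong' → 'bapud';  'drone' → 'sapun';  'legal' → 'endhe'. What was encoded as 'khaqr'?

party

Each letter's alphabet position (a=0..z=25) is mapped through 21·x+7 mod 26 — an affine cipher.
Reversing it on khaqr: k(10)→5·(10−7)≡15=p; h(7)→5·(7−7)≡0=a; a(0)→5·(0−7)≡17=r; q(16)→5·(16−7)≡19=t; r(17)→5·(17−7)≡24=y (all mod 26).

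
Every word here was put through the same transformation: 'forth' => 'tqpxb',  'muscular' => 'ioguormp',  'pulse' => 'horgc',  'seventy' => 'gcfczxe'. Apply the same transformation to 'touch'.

Treating letters as 0–25, the rule is x ↦ 17x + 12 (mod 26).
On touch: t(19)→17·19+12≡23=x; o(14)→17·14+12≡16=q; u(20)→17·20+12≡14=o; c(2)→17·2+12≡20=u; h(7)→17·7+12≡1=b (all mod 26).

xqoub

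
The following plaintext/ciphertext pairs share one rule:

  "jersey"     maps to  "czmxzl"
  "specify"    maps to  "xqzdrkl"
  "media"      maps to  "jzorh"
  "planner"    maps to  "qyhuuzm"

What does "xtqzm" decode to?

Treating letters as 0–25, the rule is x ↦ 11x + 7 (mod 26).
Reversing it on xtqzm: x(23)→19·(23−7)≡18=s; t(19)→19·(19−7)≡20=u; q(16)→19·(16−7)≡15=p; z(25)→19·(25−7)≡4=e; m(12)→19·(12−7)≡17=r (all mod 26).

super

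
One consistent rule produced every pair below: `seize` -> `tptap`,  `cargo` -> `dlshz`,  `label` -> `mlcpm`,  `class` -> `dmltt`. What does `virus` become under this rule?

The rule splits by letter class: vowels +11, consonants +1.
Applying it to virus: v(cons)+1=w, i(vowel)+11=t, r(cons)+1=s, u(vowel)+11=f, s(cons)+1=t.

wtsft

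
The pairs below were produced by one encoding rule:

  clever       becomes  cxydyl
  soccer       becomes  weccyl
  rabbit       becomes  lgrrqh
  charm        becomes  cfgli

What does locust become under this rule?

xecswh

c(2)→c(2) and l(11)→x(23) fit y≡11x+6 (mod 26); the inverse of 11 mod 26 is 19. Each letter's alphabet position (a=0..z=25) is mapped through 11·x+6 mod 26 — an affine cipher.
For locust: l(11)→11·11+6≡23=x; o(14)→11·14+6≡4=e; c(2)→11·2+6≡2=c; u(20)→11·20+6≡18=s; s(18)→11·18+6≡22=w; t(19)→11·19+6≡7=h (all mod 26).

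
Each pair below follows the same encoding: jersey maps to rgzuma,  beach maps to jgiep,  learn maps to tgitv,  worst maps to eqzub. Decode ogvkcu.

genius

Shifts by position in jersey: pos 0: j→r (+8), pos 1: e→g (+2), pos 2: r→z (+8), pos 3: s→u (+2) — repeating every 2. A repeating key of period 2 is used — shifts +8, +2 over and over.
Reversing it on ogvkcu: o−8=g, g−2=e, v−8=n, k−2=i, c−8=u, u−2=s.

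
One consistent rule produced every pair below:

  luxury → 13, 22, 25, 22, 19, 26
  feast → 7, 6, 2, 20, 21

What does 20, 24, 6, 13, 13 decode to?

swell

l is letter #12 and maps to 13: an offset of 1. Letters become their 1-based position plus 1 (so a→2, b→3, …).
Undoing it on 20, 24, 6, 13, 13: 20→(20−1)÷1=19=s, 24→(24−1)÷1=23=w, 6→(6−1)÷1=5=e, 13→(13−1)÷1=12=l, 13→(13−1)÷1=12=l.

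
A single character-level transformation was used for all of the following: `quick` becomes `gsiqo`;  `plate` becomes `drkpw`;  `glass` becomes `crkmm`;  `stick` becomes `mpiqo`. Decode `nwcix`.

Each letter's alphabet position (a=0..z=25) is mapped through 3·x+10 mod 26 — an affine cipher.
Reversing it on nwcix: n(13)→9·(13−10)≡1=b; w(22)→9·(22−10)≡4=e; c(2)→9·(2−10)≡6=g; i(8)→9·(8−10)≡8=i; x(23)→9·(23−10)≡13=n (all mod 26).

begin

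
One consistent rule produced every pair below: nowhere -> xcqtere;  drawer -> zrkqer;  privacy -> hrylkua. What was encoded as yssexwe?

n(13)→x(23) and o(14)→c(2) fit y≡5x+10 (mod 26); the inverse of 5 mod 26 is 21. Each letter's alphabet position (a=0..z=25) is mapped through 5·x+10 mod 26 — an affine cipher.
Undoing it on yssexwe: y(24)→21·(24−10)≡8=i; s(18)→21·(18−10)≡12=m; s(18)→21·(18−10)≡12=m; e(4)→21·(4−10)≡4=e; x(23)→21·(23−10)≡13=n; w(22)→21·(22−10)≡18=s; e(4)→21·(4−10)≡4=e (all mod 26).

immense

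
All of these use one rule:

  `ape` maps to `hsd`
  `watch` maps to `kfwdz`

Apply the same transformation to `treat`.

wdhuw

The output letters match the input read backwards, each shifted +3: ape reversed is epa. Two steps: reverse the string, then apply a Caesar shift of +3.
On treat: reverse → taert; then shift: t+3=w, a+3=d, e+3=h, r+3=u, t+3=w.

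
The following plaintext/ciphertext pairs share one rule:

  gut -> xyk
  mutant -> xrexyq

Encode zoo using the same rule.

The word is reversed, then every letter is shifted forward by 4.
Applying it to zoo: reverse → ooz; then shift: o+4=s, o+4=s, z+4=d.

ssd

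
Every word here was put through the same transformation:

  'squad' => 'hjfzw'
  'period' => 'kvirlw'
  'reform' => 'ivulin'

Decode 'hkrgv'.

s(18)→h(7) and q(16)→j(9) fit y≡25x+25 (mod 26); the inverse of 25 mod 26 is 25. Treating letters as 0–25, the rule is x ↦ 25x + 25 (mod 26).
Reversing it on hkrgv: h(7)→25·(7−25)≡18=s; k(10)→25·(10−25)≡15=p; r(17)→25·(17−25)≡8=i; g(6)→25·(6−25)≡19=t; v(21)→25·(21−25)≡4=e (all mod 26).

spite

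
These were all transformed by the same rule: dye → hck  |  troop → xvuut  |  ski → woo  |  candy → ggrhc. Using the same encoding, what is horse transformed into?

The shift depends on letter class: consonant d→h is +4, but vowel e→k is +6. Vowels shift forward by 6 and consonants shift forward by 4.
On horse: h(cons)+4=l, o(vowel)+6=u, r(cons)+4=v, s(cons)+4=w, e(vowel)+6=k.

luvwk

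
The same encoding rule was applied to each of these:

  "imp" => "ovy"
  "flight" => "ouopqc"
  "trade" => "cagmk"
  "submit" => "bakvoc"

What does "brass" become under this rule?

The shift depends on letter class: consonant m→v is +9, but vowel i→o is +6. Vowels shift forward by 6 and consonants shift forward by 9.
On brass: b(cons)+9=k, r(cons)+9=a, a(vowel)+6=g, s(cons)+9=b, s(cons)+9=b.

kagbb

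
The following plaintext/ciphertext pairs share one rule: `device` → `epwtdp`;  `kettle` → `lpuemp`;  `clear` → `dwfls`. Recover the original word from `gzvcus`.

fourth

The shifts repeat in a cycle of length 2: positions 0,1,… shift by +1, +11, then the pattern repeats.
Undoing it on gzvcus: g−1=f, z−11=o, v−1=u, c−11=r, u−1=t, s−11=h.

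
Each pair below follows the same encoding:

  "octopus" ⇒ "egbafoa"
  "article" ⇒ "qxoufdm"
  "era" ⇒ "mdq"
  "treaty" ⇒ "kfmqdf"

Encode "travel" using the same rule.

xqhmdf

The output letters match the input read backwards, each shifted +12: octopus reversed is supotco. The word is reversed, then every letter is shifted forward by 12.
For travel: reverse → levart; then shift: l+12=x, e+12=q, v+12=h, a+12=m, r+12=d, t+12=f.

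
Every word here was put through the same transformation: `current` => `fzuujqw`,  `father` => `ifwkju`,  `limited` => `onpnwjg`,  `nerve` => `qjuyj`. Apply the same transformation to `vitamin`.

ynwfpnq

The shift depends on letter class: consonant c→f is +3, but vowel u→z is +5. Two shifts are in play — +5 for a/e/i/o/u, +3 for every other letter.
Applying it to vitamin: v(cons)+3=y, i(vowel)+5=n, t(cons)+3=w, a(vowel)+5=f, m(cons)+3=p, i(vowel)+5=n, n(cons)+3=q.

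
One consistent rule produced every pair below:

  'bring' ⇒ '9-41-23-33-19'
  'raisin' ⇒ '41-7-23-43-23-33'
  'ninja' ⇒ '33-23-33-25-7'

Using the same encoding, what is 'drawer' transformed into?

13-41-7-51-15-41

Each letter becomes 2×(its alphabet position, a=1..z=26) + 5.
For drawer: d=4→13, r=18→41, a=1→7, w=23→51, e=5→15, r=18→41.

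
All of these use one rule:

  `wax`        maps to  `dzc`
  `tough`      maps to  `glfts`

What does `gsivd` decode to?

threw

Each letter is replaced by its mirror in the alphabet: a↔z, b↔y, c↔x, and so on (the Atbash cipher).
Reversing it on gsivd: g↔t, s↔h, i↔r, v↔e, d↔w.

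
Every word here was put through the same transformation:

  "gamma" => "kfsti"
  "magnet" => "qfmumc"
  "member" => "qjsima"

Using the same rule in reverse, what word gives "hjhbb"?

debut

In gamma: g→k is +4, a→f is +5, m→s is +6, m→t is +7 — the shift increases by 1 each position. Each letter shifts forward by (position + 4), i.e. 4, 5, 6, … — the shift grows by one for each successive letter.
Reversing it on hjhbb: h−4=d, j−5=e, h−6=b, b−7=u, b−8=t.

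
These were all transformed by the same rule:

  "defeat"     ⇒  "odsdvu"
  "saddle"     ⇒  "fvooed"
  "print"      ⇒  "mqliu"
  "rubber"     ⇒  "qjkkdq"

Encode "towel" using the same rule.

uxnde

d(3)→o(14) and e(4)→d(3) fit y≡15x+21 (mod 26); the inverse of 15 mod 26 is 7. Each letter's alphabet position (a=0..z=25) is mapped through 15·x+21 mod 26 — an affine cipher.
On towel: t(19)→15·19+21≡20=u; o(14)→15·14+21≡23=x; w(22)→15·22+21≡13=n; e(4)→15·4+21≡3=d; l(11)→15·11+21≡4=e (all mod 26).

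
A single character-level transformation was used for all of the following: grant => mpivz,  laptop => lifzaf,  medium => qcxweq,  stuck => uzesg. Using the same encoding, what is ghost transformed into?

mrauz

g(6)→m(12) and r(17)→p(15) fit y≡5x+8 (mod 26); the inverse of 5 mod 26 is 21. Each letter's alphabet position (a=0..z=25) is mapped through 5·x+8 mod 26 — an affine cipher.
Applying it to ghost: g(6)→5·6+8≡12=m; h(7)→5·7+8≡17=r; o(14)→5·14+8≡0=a; s(18)→5·18+8≡20=u; t(19)→5·19+8≡25=z (all mod 26).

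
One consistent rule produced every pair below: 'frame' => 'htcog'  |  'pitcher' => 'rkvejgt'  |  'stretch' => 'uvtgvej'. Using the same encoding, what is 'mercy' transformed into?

ogtea

This is a Caesar cipher with shift 2.
On mercy: m+2=o, e+2=g, r+2=t, c+2=e, y+2=a.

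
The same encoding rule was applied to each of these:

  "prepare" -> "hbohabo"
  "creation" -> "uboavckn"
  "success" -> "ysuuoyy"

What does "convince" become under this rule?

This is an affine cipher: with a=0,…,z=25, each position x becomes (23x+0) mod 26.
For convince: c(2)→23·2+0≡20=u; o(14)→23·14+0≡10=k; n(13)→23·13+0≡13=n; v(21)→23·21+0≡15=p; i(8)→23·8+0≡2=c; n(13)→23·13+0≡13=n; c(2)→23·2+0≡20=u; e(4)→23·4+0≡14=o (all mod 26).

uknpcnuo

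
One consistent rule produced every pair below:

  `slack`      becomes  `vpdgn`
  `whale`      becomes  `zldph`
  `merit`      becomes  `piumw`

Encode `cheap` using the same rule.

Shifts by position in slack: pos 0: s→v (+3), pos 1: l→p (+4), pos 2: a→d (+3), pos 3: c→g (+4) — repeating every 2. A repeating key of period 2 is used — shifts +3, +4 over and over.
For cheap: c+3=f, h+4=l, e+3=h, a+4=e, p+3=s.

flhes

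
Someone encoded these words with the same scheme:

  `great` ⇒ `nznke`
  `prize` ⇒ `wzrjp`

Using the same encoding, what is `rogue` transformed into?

ywpep

In great: g→n is +7, r→z is +8, e→n is +9, a→k is +10 — the shift increases by 1 each position. Each letter shifts forward by (position + 7), i.e. 7, 8, 9, … — the shift grows by one for each successive letter.
On rogue: r+7=y, o+8=w, g+9=p, u+10=e, e+11=p.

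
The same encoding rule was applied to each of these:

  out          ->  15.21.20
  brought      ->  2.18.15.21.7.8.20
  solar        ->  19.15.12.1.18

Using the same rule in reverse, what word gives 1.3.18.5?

acre

o is letter #15 and maps to 15: an offset of 0. Letters become their 1-indexed alphabet positions: a=1 … z=26.
Undoing it on 1.3.18.5: 1=a, 3=c, 18=r, 5=e.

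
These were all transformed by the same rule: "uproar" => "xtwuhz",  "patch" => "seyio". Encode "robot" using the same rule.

usgua

In uproar: u→x is +3, p→t is +4, r→w is +5, o→u is +6 — the shift increases by 1 each position. Letter i (0-indexed) is shifted by i+3, so successive shifts are 3, 4, 5, ….
Applying it to robot: r+3=u, o+4=s, b+5=g, o+6=u, t+7=a.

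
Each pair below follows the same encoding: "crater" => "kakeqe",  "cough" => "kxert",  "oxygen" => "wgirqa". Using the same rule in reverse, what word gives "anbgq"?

In crater: c→k is +8, r→a is +9, a→k is +10, t→e is +11 — the shift increases by 1 each position. The shift increases by 1 at each position, starting from +8: 8, 9, 10, ….
Undoing it on anbgq: a−8=s, n−9=e, b−10=r, g−11=v, q−12=e.

serve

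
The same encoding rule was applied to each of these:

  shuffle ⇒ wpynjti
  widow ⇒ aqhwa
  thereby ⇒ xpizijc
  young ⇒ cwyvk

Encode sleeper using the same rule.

The shifts repeat in a cycle of length 2: positions 0,1,… shift by +4, +8, then the pattern repeats.
Applying it to sleeper: s+4=w, l+8=t, e+4=i, e+8=m, p+4=t, e+8=m, r+4=v.

wtimtmv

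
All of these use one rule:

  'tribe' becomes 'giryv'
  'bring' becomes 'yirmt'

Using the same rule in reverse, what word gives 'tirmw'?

Each pair mirrors across the alphabet (t↔g, r↔i, i↔r): positions sum to 25. Each letter is replaced by its mirror in the alphabet: a↔z, b↔y, c↔x, and so on (the Atbash cipher).
Decoding tirmw: t↔g, i↔r, r↔i, m↔n, w↔d.

grind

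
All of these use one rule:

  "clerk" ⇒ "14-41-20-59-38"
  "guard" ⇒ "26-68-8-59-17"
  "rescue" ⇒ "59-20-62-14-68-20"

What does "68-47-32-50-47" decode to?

union

c(#3)→14 and l(#12)→41: differences scale by 3, so n = 3·pos + 5. The formula is n = 3×(alphabet index, a=1) + 5.
Decoding 68-47-32-50-47: 68→(68−5)÷3=21=u, 47→(47−5)÷3=14=n, 32→(32−5)÷3=9=i, 50→(50−5)÷3=15=o, 47→(47−5)÷3=14=n.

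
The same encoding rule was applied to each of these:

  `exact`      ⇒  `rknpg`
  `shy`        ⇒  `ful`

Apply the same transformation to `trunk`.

Compare letters: e→r is +13, x→k is +13, a→n is +13 — a constant shift. This is a Caesar cipher with shift 13.
On trunk: t+13=g, r+13=e, u+13=h, n+13=a, k+13=x.

gehax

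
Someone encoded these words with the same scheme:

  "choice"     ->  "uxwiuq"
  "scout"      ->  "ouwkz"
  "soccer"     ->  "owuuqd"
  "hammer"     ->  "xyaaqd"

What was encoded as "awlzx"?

c(2)→u(20) and h(7)→x(23) fit y≡11x+24 (mod 26); the inverse of 11 mod 26 is 19. Each letter's alphabet position (a=0..z=25) is mapped through 11·x+24 mod 26 — an affine cipher.
Undoing it on awlzx: a(0)→19·(0−24)≡12=m; w(22)→19·(22−24)≡14=o; l(11)→19·(11−24)≡13=n; z(25)→19·(25−24)≡19=t; x(23)→19·(23−24)≡7=h (all mod 26).

month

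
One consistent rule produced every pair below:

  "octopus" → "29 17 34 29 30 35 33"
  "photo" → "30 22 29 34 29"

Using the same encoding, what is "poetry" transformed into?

30 29 19 34 32 39

o is letter #15 and maps to 29: an offset of 14. Each letter is replaced by its alphabet position (a=1..z=26) + 14.
On poetry: p=16→30, o=15→29, e=5→19, t=20→34, r=18→32, y=25→39.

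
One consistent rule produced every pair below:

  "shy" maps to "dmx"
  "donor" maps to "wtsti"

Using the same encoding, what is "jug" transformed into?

The output letters match the input read backwards, each shifted +5: shy reversed is yhs. The word is reversed, then every letter is shifted forward by 5.
Applying it to jug: reverse → guj; then shift: g+5=l, u+5=z, j+5=o.

lzo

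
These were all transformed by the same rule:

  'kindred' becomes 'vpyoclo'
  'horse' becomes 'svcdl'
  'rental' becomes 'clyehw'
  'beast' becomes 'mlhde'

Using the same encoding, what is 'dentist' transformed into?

olyepde

The shift depends on letter class: consonant k→v is +11, but vowel i→p is +7. The rule splits by letter class: vowels +7, consonants +11.
Applying it to dentist: d(cons)+11=o, e(vowel)+7=l, n(cons)+11=y, t(cons)+11=e, i(vowel)+7=p, s(cons)+11=d, t(cons)+11=e.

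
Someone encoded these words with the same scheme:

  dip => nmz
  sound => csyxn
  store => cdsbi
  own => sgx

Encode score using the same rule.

The shift depends on letter class: consonant d→n is +10, but vowel i→m is +4. The rule splits by letter class: vowels +4, consonants +10.
For score: s(cons)+10=c, c(cons)+10=m, o(vowel)+4=s, r(cons)+10=b, e(vowel)+4=i.

cmsbi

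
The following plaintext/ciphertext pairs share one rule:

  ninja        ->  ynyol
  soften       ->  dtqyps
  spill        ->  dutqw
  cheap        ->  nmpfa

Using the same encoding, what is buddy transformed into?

mzoij

A repeating key of period 2 is used — shifts +11, +5 over and over.
On buddy: b+11=m, u+5=z, d+11=o, d+5=i, y+11=j.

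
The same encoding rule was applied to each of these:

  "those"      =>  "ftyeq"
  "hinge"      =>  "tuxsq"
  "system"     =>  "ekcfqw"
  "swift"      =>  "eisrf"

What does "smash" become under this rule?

Shifts by position in those: pos 0: t→f (+12), pos 1: h→t (+12), pos 2: o→y (+10), pos 3: s→e (+12), pos 4: e→q (+12) — repeating every 3. It's a Vigenère-style cipher with numeric key [12,12,10]: position i shifts by key[i mod 3].
Applying it to smash: s+12=e, m+12=y, a+10=k, s+12=e, h+12=t.

eyket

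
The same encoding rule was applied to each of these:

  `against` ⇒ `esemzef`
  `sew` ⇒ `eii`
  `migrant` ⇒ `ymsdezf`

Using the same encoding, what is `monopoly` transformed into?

yszsbsxk

The shift depends on letter class: consonant g→s is +12, but vowel a→e is +4. Vowels shift forward by 4 and consonants shift forward by 12.
Applying it to monopoly: m(cons)+12=y, o(vowel)+4=s, n(cons)+12=z, o(vowel)+4=s, p(cons)+12=b, o(vowel)+4=s, l(cons)+12=x, y(cons)+12=k.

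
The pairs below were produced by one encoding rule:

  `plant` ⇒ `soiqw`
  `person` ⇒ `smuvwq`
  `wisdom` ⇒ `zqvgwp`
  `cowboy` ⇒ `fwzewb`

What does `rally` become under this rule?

uioob

The shift depends on letter class: consonant p→s is +3, but vowel a→i is +8. Two shifts are in play — +8 for a/e/i/o/u, +3 for every other letter.
Applying it to rally: r(cons)+3=u, a(vowel)+8=i, l(cons)+3=o, l(cons)+3=o, y(cons)+3=b.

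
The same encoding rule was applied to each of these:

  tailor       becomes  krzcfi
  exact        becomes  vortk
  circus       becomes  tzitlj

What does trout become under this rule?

kiflk

Compare letters: t→k is +17, a→r is +17, i→z is +17 — a constant shift. This is a Caesar cipher with shift 17.
Applying it to trout: t+17=k, r+17=i, o+17=f, u+17=l, t+17=k.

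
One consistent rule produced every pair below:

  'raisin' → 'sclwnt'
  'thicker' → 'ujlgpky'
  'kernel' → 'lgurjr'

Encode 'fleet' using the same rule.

Letter i (0-indexed) is shifted by i+1, so successive shifts are 1, 2, 3, ….
On fleet: f+1=g, l+2=n, e+3=h, e+4=i, t+5=y.

gnhiy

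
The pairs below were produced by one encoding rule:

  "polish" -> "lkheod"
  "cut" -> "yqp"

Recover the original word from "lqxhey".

Every letter moves 22 places later in the alphabet, wrapping around z→a.
Decoding lqxhey: l−22=p, q−22=u, x−22=b, h−22=l, e−22=i, y−22=c.

public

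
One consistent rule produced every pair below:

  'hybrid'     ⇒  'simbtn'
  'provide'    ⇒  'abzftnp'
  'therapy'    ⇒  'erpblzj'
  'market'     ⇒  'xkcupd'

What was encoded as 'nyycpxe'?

consent

Shifts by position in hybrid: pos 0: h→s (+11), pos 1: y→i (+10), pos 2: b→m (+11), pos 3: r→b (+10) — repeating every 2. It's a Vigenère-style cipher with numeric key [11,10]: position i shifts by key[i mod 2].
Undoing it on nyycpxe: n−11=c, y−10=o, y−11=n, c−10=s, p−11=e, x−10=n, e−11=t.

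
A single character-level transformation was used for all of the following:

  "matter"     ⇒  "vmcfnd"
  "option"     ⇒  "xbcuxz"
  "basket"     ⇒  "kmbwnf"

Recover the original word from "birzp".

Shifts by position in matter: pos 0: m→v (+9), pos 1: a→m (+12), pos 2: t→c (+9), pos 3: t→f (+12) — repeating every 2. The shifts repeat in a cycle of length 2: positions 0,1,… shift by +9, +12, then the pattern repeats.
Undoing it on birzp: b−9=s, i−12=w, r−9=i, z−12=n, p−9=g.

swing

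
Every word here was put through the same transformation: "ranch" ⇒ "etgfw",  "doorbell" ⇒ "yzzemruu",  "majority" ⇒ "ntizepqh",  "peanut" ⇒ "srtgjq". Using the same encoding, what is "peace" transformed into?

r(17)→e(4) and a(0)→t(19) fit y≡19x+19 (mod 26); the inverse of 19 mod 26 is 11. Each letter's alphabet position (a=0..z=25) is mapped through 19·x+19 mod 26 — an affine cipher.
For peace: p(15)→19·15+19≡18=s; e(4)→19·4+19≡17=r; a(0)→19·0+19≡19=t; c(2)→19·2+19≡5=f; e(4)→19·4+19≡17=r (all mod 26).

srtfr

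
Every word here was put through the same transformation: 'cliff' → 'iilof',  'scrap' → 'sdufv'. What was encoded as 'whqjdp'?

The output letters match the input read backwards, each shifted +3: cliff reversed is ffilc. The word is reversed, then every letter is shifted forward by 3.
Decoding whqjdp: shift back: w−3=t, h−3=e, q−3=n, j−3=g, d−3=a, p−3=m → tengam; then reverse → magnet.

magnet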